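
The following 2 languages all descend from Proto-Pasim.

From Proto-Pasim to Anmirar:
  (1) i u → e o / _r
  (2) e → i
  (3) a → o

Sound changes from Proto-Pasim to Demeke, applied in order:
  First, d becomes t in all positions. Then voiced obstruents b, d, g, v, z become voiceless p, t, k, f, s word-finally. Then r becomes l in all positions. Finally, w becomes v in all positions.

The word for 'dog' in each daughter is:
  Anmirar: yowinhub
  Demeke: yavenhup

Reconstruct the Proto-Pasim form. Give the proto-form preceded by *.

Position 3: Anmirar has w, Demeke has v. Anmirar preserves w here (none of its changes turn any other segment into w), so the proto-segment is *w.
Position 2: Anmirar has o, Demeke has a. Demeke preserves a here (none of its changes turn any other segment into a), so the proto-segment is *a.
Position 8: Anmirar has b, Demeke has p. Anmirar preserves b here (none of its changes turn any other segment into b), so the proto-segment is *b.
Continuing position by position gives *yawenhub; check it forward:
Anmirar: *yawenhub > yawinhub > yowinhub  (by vowel merger, vowel merger)
Demeke: start from *yawenhub.
  rule 1: no change — yawenhub
  rule 2 (final devoicing): yawenhub → yawenhup
  rule 3: no change — yawenhup
  rule 4 (unconditioned shift): yawenhup → yavenhup
  ⇒ Demeke yavenhup
*yawenhub is the unique common source.

*yawenhub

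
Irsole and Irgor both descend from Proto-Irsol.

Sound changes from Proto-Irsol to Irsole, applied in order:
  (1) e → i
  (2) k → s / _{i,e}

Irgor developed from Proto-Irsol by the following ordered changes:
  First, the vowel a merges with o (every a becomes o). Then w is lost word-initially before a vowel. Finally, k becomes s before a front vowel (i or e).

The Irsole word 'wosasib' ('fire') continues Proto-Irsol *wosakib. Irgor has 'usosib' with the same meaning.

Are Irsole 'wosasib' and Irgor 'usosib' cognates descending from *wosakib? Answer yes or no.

Derive the expected Irgor reflex of *wosakib:
Irgor: *wosakib > wosokib > osokib > ososib  (by vowel merger, glide loss, palatalisation)
The regular Irgor reflex would be 'ososib', but the attested form is 'usosib'. The correspondence is irregular, so they are not cognates (the Irgor form has a different source).

no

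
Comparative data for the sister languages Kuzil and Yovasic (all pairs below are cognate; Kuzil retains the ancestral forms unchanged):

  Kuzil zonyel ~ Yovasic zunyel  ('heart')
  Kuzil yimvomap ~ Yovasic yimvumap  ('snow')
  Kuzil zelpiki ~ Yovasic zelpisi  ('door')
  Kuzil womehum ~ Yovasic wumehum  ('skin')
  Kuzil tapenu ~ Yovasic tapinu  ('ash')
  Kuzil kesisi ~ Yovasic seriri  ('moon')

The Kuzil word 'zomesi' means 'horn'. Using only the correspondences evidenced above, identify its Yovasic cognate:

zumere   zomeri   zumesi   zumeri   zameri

zumeri

yimvomap ~ yimvumap, womehum ~ wumehum — Kuzil o corresponds to Yovasic u after a consonant, before a nasal.
kesisi ~ seriri — Kuzil s corresponds to Yovasic r between vowels (before a front vowel).
Applying these to Kuzil 'zomesi':
  zomesi → zumesi   (o→u after a consonant, before a nasal)
  zumesi → zumeri   (s→r between vowels (before a front vowel))
So the Yovasic cognate is 'zumeri'.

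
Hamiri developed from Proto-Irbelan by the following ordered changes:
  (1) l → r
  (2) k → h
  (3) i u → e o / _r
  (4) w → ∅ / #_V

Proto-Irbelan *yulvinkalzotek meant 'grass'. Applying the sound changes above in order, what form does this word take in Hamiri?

yorvinharzoteh

Hamiri: *yulvinkalzotek > yurvinkarzotek > yurvinharzoteh > yorvinharzoteh  (by unconditioned shift, unconditioned shift, pre-rhotic lowering)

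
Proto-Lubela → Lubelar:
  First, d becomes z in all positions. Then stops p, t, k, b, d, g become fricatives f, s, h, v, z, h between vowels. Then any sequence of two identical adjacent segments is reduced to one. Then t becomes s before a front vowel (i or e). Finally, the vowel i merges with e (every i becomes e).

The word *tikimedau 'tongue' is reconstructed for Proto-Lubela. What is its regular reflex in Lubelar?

sehemezau

Lubelar: *tikimedau
  tikimedau → tikimezau   [unconditioned shift]
  tikimezau → tihimezau   [intervocalic lenition]
  tihimezau (rule 3 does not apply)
  tihimezau → sihimezau   [palatalisation]
  sihimezau → sehemezau   [vowel merger]
  giving Lubelar sehemezau.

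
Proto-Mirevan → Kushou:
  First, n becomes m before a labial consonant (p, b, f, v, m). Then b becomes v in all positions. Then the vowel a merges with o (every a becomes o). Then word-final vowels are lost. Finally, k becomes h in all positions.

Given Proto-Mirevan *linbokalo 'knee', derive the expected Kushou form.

Kushou: *linbokalo > limbokalo > limvokalo > limvokolo > limvokol > limvohol  (by nasal place assimilation, unconditioned shift, vowel merger, apocope, unconditioned shift)

limvohol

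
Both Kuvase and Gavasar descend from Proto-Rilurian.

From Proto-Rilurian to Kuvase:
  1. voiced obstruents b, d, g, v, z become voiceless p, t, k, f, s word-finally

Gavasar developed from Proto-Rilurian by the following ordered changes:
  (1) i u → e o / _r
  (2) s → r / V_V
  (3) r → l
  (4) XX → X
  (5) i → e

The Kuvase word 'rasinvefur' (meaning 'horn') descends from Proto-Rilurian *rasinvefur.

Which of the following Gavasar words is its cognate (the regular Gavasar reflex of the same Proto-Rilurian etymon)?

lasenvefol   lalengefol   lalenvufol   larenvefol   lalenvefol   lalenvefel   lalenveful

Gavasar: *rasinvefur > rasinvefor > rarinvefor > lalinvefol > lalenvefol  (by pre-rhotic lowering, rhotacism, unconditioned shift, vowel merger)
Among the options, 'lalenvefol' alone shows every Gavasar change applied in order.

lalenvefol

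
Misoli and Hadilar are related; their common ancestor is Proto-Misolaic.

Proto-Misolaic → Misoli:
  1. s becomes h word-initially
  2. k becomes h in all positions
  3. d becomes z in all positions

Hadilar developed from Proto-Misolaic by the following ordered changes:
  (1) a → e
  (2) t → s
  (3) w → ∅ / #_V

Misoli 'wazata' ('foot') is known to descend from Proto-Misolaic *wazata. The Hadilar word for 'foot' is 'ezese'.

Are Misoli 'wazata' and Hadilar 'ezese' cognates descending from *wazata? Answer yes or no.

yes

Derive the expected Hadilar reflex of *wazata:
Hadilar: start from *wazata.
  rule 1 (vowel merger): wazata → wezete
  rule 2 (unconditioned shift): wezete → wezese
  rule 3 (glide loss): wezese → ezese
  ⇒ Hadilar ezese
Hadilar 'ezese' matches the regular reflex exactly, so the pair is cognate.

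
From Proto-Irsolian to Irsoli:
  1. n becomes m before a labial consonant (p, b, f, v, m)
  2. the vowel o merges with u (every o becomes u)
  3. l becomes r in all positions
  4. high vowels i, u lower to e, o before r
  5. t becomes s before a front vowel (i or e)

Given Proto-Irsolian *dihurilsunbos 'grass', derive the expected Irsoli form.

dihorersumbus

Irsoli: start from *dihurilsunbos.
  rule 1 (nasal place assimilation): dihurilsunbos → dihurilsumbos
  rule 2 (vowel merger): dihurilsumbos → dihurilsumbus
  rule 3 (unconditioned shift): dihurilsumbus → dihurirsumbus
  rule 4 (pre-rhotic lowering): dihurirsumbus → dihorersumbus
  rule 5: no change — dihorersumbus
  ⇒ Irsoli dihorersumbus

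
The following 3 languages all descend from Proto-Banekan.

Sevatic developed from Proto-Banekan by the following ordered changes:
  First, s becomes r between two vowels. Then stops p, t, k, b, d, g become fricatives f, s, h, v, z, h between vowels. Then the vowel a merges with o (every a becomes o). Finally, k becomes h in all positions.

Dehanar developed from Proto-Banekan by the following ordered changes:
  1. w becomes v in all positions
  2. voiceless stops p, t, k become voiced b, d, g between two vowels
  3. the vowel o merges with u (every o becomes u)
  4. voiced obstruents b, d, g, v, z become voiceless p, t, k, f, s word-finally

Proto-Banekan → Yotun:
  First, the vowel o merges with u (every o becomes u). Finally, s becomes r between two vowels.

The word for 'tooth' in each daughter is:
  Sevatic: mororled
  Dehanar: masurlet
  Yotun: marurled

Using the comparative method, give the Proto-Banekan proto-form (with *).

Position 8: Sevatic has d, Dehanar has t, Yotun has d. Sevatic preserves d here (none of its changes turn any other segment into d), so the proto-segment is *d.
Position 2: Sevatic has o, Dehanar has a, Yotun has a. Dehanar preserves a here (none of its changes turn any other segment into a), so the proto-segment is *a.
Verify the candidate proto-form against each daughter:
Sevatic: *masorled > marorled > mororled  (by rhotacism, vowel merger)
Dehanar: start from *masorled.
  rule 1: no change — masorled
  rule 2: no change — masorled
  rule 3 (vowel merger): masorled → masurled
  rule 4 (final devoicing): masurled → masurlet
  ⇒ Dehanar masurlet
Yotun: *masorled
  masorled → masurled   [vowel merger]
  masurled → marurled   [rhotacism]
  giving Yotun marurled.
No other proto-form is consistent with every reflex, so the reconstruction is *masorled.

*masorled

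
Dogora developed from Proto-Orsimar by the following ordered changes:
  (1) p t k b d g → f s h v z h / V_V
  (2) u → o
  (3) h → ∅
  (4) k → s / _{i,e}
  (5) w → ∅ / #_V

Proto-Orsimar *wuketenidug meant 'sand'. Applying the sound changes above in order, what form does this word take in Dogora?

Dogora: *wuketenidug
  wuketenidug → wuhesenizug   [intervocalic lenition]
  wuhesenizug → wohesenizog   [vowel merger]
  wohesenizog → woesenizog   [h-loss]
  woesenizog (rule 4 does not apply)
  woesenizog → oesenizog   [glide loss]
  giving Dogora oesenizog.

oesenizog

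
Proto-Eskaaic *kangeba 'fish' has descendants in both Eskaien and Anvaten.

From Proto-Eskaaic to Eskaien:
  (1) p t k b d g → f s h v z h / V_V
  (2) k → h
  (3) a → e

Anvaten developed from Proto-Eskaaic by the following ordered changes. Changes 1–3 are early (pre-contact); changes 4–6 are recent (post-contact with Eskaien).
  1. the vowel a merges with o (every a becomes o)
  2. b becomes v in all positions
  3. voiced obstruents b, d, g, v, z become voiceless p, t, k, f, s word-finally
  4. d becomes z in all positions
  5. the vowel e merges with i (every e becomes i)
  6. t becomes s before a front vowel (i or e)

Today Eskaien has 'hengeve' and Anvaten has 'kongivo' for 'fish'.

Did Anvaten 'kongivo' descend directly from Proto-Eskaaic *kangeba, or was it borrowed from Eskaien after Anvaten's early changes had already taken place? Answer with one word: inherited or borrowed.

If inherited, *kangeba would pass through all of Anvaten's changes:
Anvaten: *kangeba
  kangeba → kongebo   [vowel merger]
  kongebo → kongevo   [unconditioned shift]
  kongevo (rule 3 does not apply)
  kongevo (rule 4 does not apply)
  kongevo → kongivo   [vowel merger]
  kongivo (rule 6 does not apply)
  giving Anvaten kongivo.
If borrowed from Eskaien 'hengeve' after the early changes, it would undergo only the recent ones:
  rule 4 (unconditioned shift): no change (hengeve)
  rule 5 (vowel merger): hengeve → hingivi
  rule 6 (palatalisation): no change (hingivi)
  ⇒ as a loan: hingivi
Anvaten 'kongivo' matches the inherited outcome exactly, so it is an inherited cognate, not a loan.

inherited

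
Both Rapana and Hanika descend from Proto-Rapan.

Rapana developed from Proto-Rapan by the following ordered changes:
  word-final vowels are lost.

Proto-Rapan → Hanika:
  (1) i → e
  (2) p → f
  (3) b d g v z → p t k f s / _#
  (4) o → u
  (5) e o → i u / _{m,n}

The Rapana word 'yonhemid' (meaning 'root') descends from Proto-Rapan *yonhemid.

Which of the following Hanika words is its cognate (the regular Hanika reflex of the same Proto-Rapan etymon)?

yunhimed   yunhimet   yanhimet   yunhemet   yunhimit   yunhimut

Hanika: *yonhemid > yonhemed > yonhemet > yunhemet > yunhimet  (by vowel merger, final devoicing, vowel merger, pre-nasal raising)
The other candidates each miss or misapply at least one Hanika change.

yunhimet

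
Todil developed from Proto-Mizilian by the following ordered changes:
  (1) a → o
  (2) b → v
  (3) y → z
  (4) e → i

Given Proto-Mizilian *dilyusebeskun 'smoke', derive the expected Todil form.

Todil: *dilyusebeskun
  dilyusebeskun (rule 1 does not apply)
  dilyusebeskun → dilyuseveskun   [unconditioned shift]
  dilyuseveskun → dilzuseveskun   [unconditioned shift]
  dilzuseveskun → dilzusiviskun   [vowel merger]
  giving Todil dilzusiviskun.

dilzusiviskun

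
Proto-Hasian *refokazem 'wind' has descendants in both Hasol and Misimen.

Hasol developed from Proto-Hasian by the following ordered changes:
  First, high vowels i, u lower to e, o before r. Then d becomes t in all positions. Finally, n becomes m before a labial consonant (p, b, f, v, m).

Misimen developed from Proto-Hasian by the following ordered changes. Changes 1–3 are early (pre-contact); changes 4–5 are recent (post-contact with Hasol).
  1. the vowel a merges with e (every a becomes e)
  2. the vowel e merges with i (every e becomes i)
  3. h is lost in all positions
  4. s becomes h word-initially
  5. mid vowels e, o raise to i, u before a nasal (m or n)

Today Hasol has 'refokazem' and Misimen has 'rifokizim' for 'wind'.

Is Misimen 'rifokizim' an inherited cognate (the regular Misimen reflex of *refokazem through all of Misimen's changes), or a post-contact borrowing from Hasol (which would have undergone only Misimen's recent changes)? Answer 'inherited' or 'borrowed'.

If inherited, *refokazem would pass through all of Misimen's changes:
Misimen: start from *refokazem.
  rule 1 (vowel merger): refokazem → refokezem
  rule 2 (vowel merger): refokezem → rifokizim
  rule 3: no change — rifokizim
  rule 4: no change — rifokizim
  rule 5: no change — rifokizim
  ⇒ Misimen rifokizim
If borrowed from Hasol 'refokazem' after the early changes, it would undergo only the recent ones:
  rule 4 (debuccalisation): no change (refokazem)
  rule 5 (pre-nasal raising): refokazem → refokazim
  ⇒ as a loan: refokazim
Misimen 'rifokizim' matches the inherited outcome exactly, so it is an inherited cognate, not a loan.

inherited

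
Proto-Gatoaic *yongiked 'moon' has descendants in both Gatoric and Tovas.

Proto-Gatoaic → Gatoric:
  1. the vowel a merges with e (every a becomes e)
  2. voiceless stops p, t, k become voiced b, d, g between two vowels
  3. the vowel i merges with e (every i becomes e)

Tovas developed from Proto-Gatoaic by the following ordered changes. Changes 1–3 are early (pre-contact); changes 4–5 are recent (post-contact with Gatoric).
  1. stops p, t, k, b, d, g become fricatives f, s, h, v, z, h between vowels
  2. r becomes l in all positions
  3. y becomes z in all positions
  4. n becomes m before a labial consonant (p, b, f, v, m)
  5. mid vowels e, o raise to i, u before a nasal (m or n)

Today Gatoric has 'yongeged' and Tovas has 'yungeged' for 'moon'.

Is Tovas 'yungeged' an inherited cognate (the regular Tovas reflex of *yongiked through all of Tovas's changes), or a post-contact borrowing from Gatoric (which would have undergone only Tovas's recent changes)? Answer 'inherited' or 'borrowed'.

borrowed

If inherited, *yongiked would pass through all of Tovas's changes:
Tovas: *yongiked
  yongiked → yongihed   [intervocalic lenition]
  yongihed (rule 2 does not apply)
  yongihed → zongihed   [unconditioned shift]
  zongihed (rule 4 does not apply)
  zongihed → zungihed   [pre-nasal raising]
  giving Tovas zungihed.
If borrowed from Gatoric 'yongeged' after the early changes, it would undergo only the recent ones:
  rule 4 (nasal place assimilation): no change (yongeged)
  rule 5 (pre-nasal raising): yongeged → yungeged
  ⇒ as a loan: yungeged
Tovas 'yungeged' matches the loan outcome 'yungeged', not the inherited 'zungihed' — it skipped the early Tovas changes, so it was borrowed from Gatoric.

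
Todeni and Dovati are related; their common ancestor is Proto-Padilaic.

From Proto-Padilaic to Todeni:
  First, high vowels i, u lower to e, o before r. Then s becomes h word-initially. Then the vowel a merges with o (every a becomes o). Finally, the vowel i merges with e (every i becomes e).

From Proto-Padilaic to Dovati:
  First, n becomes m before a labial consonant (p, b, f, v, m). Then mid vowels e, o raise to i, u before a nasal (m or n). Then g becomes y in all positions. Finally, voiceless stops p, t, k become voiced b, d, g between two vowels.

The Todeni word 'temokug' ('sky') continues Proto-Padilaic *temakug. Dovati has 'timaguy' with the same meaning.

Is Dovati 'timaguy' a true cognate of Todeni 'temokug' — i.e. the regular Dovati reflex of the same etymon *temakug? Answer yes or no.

Derive the expected Dovati reflex of *temakug:
Dovati: start from *temakug.
  rule 1: no change — temakug
  rule 2 (pre-nasal raising): temakug → timakug
  rule 3 (unconditioned shift): timakug → timakuy
  rule 4 (intervocalic voicing): timakuy → timaguy
  ⇒ Dovati timaguy
Dovati 'timaguy' matches the regular reflex exactly, so the pair is cognate.

yes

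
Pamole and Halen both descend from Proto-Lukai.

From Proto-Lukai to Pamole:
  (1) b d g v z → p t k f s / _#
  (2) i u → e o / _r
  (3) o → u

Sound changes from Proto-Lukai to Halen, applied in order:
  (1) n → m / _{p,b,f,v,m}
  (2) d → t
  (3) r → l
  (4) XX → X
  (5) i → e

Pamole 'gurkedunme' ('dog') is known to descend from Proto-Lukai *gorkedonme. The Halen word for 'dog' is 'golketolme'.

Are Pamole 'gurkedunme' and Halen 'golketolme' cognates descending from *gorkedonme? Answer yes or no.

Derive the expected Halen reflex of *gorkedonme:
Halen: *gorkedonme > gorkedomme > gorketomme > golketomme > golketome  (by nasal place assimilation, unconditioned shift, unconditioned shift, degemination)
The regular Halen reflex would be 'golketome', but the attested form is 'golketolme'. The correspondence is irregular, so they are not cognates (the Halen form has a different source).

no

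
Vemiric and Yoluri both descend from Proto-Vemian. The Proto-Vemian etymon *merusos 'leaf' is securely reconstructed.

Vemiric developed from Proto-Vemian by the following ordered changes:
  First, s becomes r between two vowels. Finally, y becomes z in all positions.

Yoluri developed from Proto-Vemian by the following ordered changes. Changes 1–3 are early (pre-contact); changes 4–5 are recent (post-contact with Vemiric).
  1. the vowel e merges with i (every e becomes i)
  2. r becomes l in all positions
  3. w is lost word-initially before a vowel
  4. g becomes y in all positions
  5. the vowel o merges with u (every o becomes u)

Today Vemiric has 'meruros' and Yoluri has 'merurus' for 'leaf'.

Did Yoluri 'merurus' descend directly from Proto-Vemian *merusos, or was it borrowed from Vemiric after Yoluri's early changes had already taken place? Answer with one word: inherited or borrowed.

borrowed

If inherited, *merusos would pass through all of Yoluri's changes:
Yoluri: *merusos
  merusos → mirusos   [vowel merger]
  mirusos → milusos   [unconditioned shift]
  milusos (rule 3 does not apply)
  milusos (rule 4 does not apply)
  milusos → milusus   [vowel merger]
  giving Yoluri milusus.
If borrowed from Vemiric 'meruros' after the early changes, it would undergo only the recent ones:
  rule 4 (unconditioned shift): no change (meruros)
  rule 5 (vowel merger): meruros → merurus
  ⇒ as a loan: merurus
Yoluri 'merurus' matches the loan outcome 'merurus', not the inherited 'milusus' — it skipped the early Yoluri changes, so it was borrowed from Vemiric.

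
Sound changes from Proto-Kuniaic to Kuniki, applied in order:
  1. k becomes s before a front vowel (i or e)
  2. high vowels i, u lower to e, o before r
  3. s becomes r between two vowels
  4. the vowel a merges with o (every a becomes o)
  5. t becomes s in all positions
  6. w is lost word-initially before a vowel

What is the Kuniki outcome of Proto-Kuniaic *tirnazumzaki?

sernozumzori

Kuniki: start from *tirnazumzaki.
  rule 1 (palatalisation): tirnazumzaki → tirnazumzasi
  rule 2 (pre-rhotic lowering): tirnazumzasi → ternazumzasi
  rule 3 (rhotacism): ternazumzasi → ternazumzari
  rule 4 (vowel merger): ternazumzari → ternozumzori
  rule 5 (unconditioned shift): ternozumzori → sernozumzori
  rule 6: no change — sernozumzori
  ⇒ Kuniki sernozumzori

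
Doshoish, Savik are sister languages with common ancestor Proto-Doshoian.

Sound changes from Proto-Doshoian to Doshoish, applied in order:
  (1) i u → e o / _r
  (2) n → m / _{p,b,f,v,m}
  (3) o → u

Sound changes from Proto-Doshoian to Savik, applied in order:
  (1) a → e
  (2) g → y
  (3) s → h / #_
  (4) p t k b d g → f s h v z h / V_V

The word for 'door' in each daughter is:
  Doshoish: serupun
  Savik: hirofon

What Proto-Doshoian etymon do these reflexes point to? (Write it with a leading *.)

Position 4: Doshoish has u, Savik has o. Savik preserves o here (none of its changes turn any other segment into o), so the proto-segment is *o.
Position 5: Doshoish has p, Savik has f. Doshoish preserves p here (none of its changes turn any other segment into p), so the proto-segment is *p.
Position 1: Doshoish has s, Savik has h. Doshoish preserves s here (none of its changes turn any other segment into s), so the proto-segment is *s.
Verify the candidate proto-form against each daughter:
Doshoish: *siropon > seropon > serupun  (by pre-rhotic lowering, vowel merger)
Savik: start from *siropon.
  rule 1: no change — siropon
  rule 2: no change — siropon
  rule 3 (debuccalisation): siropon → hiropon
  rule 4 (intervocalic lenition): hiropon → hirofon
  ⇒ Savik hirofon
Only *siropon yields all of Doshoish serupun, Savik hirofon.

*siropon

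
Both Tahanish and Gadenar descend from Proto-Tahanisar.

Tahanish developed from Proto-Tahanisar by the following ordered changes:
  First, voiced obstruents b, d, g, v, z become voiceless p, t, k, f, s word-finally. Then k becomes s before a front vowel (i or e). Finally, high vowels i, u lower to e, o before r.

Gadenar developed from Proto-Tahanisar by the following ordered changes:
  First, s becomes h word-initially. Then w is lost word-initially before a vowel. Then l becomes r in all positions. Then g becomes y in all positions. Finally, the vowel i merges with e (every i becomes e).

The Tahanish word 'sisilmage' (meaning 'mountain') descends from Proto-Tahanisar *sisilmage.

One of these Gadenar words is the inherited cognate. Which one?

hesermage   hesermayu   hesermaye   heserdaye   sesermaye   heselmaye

hesermaye

Gadenar: *sisilmage > hisilmage > hisirmage > hisirmaye > hesermaye  (by debuccalisation, unconditioned shift, unconditioned shift, vowel merger)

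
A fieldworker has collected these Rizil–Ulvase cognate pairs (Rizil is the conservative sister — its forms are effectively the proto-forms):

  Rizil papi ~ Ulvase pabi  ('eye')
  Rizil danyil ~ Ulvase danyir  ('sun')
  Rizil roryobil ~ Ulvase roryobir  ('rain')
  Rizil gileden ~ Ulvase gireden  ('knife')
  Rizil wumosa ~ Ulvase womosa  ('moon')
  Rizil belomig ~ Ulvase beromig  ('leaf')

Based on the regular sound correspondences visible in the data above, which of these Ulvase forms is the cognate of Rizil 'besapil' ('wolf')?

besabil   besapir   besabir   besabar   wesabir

besabir

papi ~ pabi — Rizil p corresponds to Ulvase b between vowels (before a front vowel).
danyil ~ danyir, roryobil ~ roryobir — Rizil l corresponds to Ulvase r word-finally.
Applying these to Rizil 'besapil':
  besapil → besabil   (p→b between vowels (before a front vowel))
  besabil → besabir   (l→r word-finally)
So the Ulvase cognate is 'besabir'.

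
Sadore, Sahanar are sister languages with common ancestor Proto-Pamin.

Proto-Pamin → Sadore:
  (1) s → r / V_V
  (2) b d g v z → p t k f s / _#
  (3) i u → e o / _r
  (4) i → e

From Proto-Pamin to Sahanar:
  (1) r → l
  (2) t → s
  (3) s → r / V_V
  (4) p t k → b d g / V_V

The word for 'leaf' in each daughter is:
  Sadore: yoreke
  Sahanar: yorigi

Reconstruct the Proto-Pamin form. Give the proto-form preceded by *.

Position 4: Sadore has e, Sahanar has i. Sahanar preserves i here (none of its changes turn any other segment into i), so the proto-segment is *i.
Position 6: Sadore has e, Sahanar has i. Sahanar preserves i here (none of its changes turn any other segment into i), so the proto-segment is *i.
This points to *yosiki. Verify forward in each daughter:
Sadore: *yosiki
  yosiki → yoriki   [rhotacism]
  yoriki (rule 2 does not apply)
  yoriki (rule 3 does not apply)
  yoriki → yoreke   [vowel merger]
  giving Sadore yoreke.
Sahanar: *yosiki > yoriki > yorigi  (by rhotacism, intervocalic voicing)
Only *yosiki yields all of Sadore yoreke, Sahanar yorigi.

*yosiki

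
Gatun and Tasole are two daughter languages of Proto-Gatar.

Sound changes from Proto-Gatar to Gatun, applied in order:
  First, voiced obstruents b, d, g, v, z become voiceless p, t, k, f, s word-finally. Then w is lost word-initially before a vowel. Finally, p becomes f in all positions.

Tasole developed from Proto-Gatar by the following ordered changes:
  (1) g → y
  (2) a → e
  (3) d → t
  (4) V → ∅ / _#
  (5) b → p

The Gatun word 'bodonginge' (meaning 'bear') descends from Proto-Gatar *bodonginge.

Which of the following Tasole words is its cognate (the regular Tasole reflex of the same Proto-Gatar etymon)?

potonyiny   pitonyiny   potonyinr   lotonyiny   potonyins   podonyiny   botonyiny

Tasole: *bodonginge > bodonyinye > botonyinye > botonyiny > potonyiny  (by unconditioned shift, unconditioned shift, apocope, unconditioned shift)
Only 'potonyiny' matches the regular Tasole development of *bodonginge.

potonyiny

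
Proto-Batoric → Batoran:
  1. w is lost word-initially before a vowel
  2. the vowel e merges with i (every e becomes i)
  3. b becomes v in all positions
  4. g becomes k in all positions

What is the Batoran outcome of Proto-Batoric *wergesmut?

irkismut

Batoran: start from *wergesmut.
  rule 1 (glide loss): wergesmut → ergesmut
  rule 2 (vowel merger): ergesmut → irgismut
  rule 3: no change — irgismut
  rule 4 (unconditioned shift): irgismut → irkismut
  ⇒ Batoran irkismut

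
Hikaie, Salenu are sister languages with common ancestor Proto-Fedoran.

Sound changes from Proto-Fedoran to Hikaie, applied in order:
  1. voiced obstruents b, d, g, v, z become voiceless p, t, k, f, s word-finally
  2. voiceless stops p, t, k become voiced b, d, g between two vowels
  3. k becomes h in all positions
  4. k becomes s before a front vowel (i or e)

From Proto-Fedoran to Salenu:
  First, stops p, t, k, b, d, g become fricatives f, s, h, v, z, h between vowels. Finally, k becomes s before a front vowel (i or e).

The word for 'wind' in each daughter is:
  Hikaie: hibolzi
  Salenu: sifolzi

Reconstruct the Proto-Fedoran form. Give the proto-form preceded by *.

*kipolzi

Position 1: Hikaie has h, Salenu has s. Taking the neighbouring segments as reconstructed: Hikaie h could go back to *k or *h; Salenu s could go back to *k or *s — the one source consistent with every daughter is *k.
Position 3: Hikaie has b, Salenu has f. Taking the neighbouring segments as reconstructed: Hikaie b could go back to *p or *b; Salenu f could go back to *p or *f — the one source consistent with every daughter is *p.
The remaining positions agree across the daughters. Check the candidate against every language:
Hikaie: start from *kipolzi.
  rule 1: no change — kipolzi
  rule 2 (intervocalic voicing): kipolzi → kibolzi
  rule 3 (unconditioned shift): kibolzi → hibolzi
  rule 4: no change — hibolzi
  ⇒ Hikaie hibolzi
Salenu: start from *kipolzi.
  rule 1 (intervocalic lenition): kipolzi → kifolzi
  rule 2 (palatalisation): kifolzi → sifolzi
  ⇒ Salenu sifolzi
*kipolzi is the unique common source.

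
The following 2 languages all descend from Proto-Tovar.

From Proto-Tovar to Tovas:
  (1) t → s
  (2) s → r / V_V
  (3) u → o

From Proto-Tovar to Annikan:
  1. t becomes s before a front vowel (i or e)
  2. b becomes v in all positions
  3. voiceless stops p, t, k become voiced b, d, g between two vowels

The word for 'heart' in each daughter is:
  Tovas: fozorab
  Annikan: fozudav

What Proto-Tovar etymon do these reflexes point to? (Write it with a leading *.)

Position 7: Tovas has b, Annikan has v. Tovas preserves b here (none of its changes turn any other segment into b), so the proto-segment is *b.
Position 5: Tovas has r, Annikan has d. Taking the neighbouring segments as reconstructed: Tovas r could go back to *t or *s or *r; Annikan d could go back to *t or *d — the one source consistent with every daughter is *t.
Position 4: Tovas has o, Annikan has u. Annikan preserves u here (none of its changes turn any other segment into u), so the proto-segment is *u.
This points to *fozutab. Verify forward in each daughter:
Tovas: start from *fozutab.
  rule 1 (unconditioned shift): fozutab → fozusab
  rule 2 (rhotacism): fozusab → fozurab
  rule 3 (vowel merger): fozurab → fozorab
  ⇒ Tovas fozorab
Annikan: *fozutab > fozutav > fozudav  (by unconditioned shift, intervocalic voicing)
Only *fozutab yields all of Tovas fozorab, Annikan fozudav.

*fozutab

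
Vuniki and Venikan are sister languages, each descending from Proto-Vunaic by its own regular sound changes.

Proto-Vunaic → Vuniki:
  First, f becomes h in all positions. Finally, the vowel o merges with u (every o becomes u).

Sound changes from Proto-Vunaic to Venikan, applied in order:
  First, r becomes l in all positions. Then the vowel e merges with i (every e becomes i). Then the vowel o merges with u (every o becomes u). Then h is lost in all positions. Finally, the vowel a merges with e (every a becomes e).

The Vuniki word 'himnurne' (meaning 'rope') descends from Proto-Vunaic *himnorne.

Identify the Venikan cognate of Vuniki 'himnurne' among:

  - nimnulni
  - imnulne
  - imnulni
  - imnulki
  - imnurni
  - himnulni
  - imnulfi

imnulni

Venikan: *himnorne > himnolne > himnolni > himnulni > imnulni  (by unconditioned shift, vowel merger, vowel merger, h-loss)
Only 'imnulni' matches the regular Venikan development of *himnorne.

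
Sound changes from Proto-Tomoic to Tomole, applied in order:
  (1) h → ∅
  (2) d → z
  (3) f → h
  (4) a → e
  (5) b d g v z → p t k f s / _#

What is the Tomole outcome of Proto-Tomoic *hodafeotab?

ozeheotep

Tomole: *hodafeotab
  hodafeotab → odafeotab   [h-loss]
  odafeotab → ozafeotab   [unconditioned shift]
  ozafeotab → ozaheotab   [unconditioned shift]
  ozaheotab → ozeheoteb   [vowel merger]
  ozeheoteb → ozeheotep   [final devoicing]
  giving Tomole ozeheotep.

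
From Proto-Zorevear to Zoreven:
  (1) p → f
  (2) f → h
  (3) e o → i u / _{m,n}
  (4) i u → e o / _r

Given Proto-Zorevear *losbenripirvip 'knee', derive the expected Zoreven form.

losbinrihervih

Zoreven: *losbenripirvip > losbenrifirvif > losbenrihirvih > losbinrihirvih > losbinrihervih  (by unconditioned shift, unconditioned shift, pre-nasal raising, pre-rhotic lowering)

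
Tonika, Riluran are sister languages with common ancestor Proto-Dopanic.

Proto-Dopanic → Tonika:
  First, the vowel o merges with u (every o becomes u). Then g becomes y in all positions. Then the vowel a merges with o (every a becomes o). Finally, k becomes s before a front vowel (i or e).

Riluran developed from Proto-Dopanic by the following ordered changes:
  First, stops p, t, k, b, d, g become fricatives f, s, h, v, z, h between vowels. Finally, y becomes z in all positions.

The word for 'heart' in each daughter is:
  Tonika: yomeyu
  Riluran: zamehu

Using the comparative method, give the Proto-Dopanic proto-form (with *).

*yamegu

Position 5: Tonika has y, Riluran has h. Taking the neighbouring segments as reconstructed: Tonika y could go back to *g or *y; Riluran h could go back to *k or *g or *h — the one source consistent with every daughter is *g.
Position 2: Tonika has o, Riluran has a. Riluran preserves a here (none of its changes turn any other segment into a), so the proto-segment is *a.
This points to *yamegu. Verify forward in each daughter:
Tonika: *yamegu > yameyu > yomeyu  (by unconditioned shift, vowel merger)
Riluran: *yamegu
  yamegu → yamehu   [intervocalic lenition]
  yamehu → zamehu   [unconditioned shift]
  giving Riluran zamehu.
*yamegu is the unique common source.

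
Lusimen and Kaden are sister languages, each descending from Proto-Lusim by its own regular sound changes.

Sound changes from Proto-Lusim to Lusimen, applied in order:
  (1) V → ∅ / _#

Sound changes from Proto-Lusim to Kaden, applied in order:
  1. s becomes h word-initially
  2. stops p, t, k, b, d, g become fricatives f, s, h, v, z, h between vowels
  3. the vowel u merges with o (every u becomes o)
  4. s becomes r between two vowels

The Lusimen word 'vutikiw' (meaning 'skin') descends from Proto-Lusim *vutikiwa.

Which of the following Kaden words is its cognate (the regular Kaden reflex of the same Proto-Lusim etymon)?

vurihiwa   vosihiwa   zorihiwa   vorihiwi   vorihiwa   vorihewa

vorihiwa

Kaden: start from *vutikiwa.
  rule 1: no change — vutikiwa
  rule 2 (intervocalic lenition): vutikiwa → vusihiwa
  rule 3 (vowel merger): vusihiwa → vosihiwa
  rule 4 (rhotacism): vosihiwa → vorihiwa
  ⇒ Kaden vorihiwa
The other candidates each miss or misapply at least one Kaden change.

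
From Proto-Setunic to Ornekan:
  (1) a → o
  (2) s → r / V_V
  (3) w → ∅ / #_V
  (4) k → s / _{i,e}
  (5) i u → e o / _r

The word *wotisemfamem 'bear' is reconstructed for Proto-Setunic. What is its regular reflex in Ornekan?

Ornekan: *wotisemfamem
  wotisemfamem → wotisemfomem   [vowel merger]
  wotisemfomem → wotiremfomem   [rhotacism]
  wotiremfomem → otiremfomem   [glide loss]
  otiremfomem (rule 4 does not apply)
  otiremfomem → oteremfomem   [pre-rhotic lowering]
  giving Ornekan oteremfomem.

oteremfomem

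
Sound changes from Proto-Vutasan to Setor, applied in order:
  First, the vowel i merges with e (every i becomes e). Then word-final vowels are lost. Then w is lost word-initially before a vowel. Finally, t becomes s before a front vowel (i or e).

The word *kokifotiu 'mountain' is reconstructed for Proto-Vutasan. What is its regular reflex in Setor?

Setor: start from *kokifotiu.
  rule 1 (vowel merger): kokifotiu → kokefoteu
  rule 2 (apocope): kokefoteu → kokefote
  rule 3: no change — kokefote
  rule 4 (palatalisation): kokefote → kokefose
  ⇒ Setor kokefose

kokefose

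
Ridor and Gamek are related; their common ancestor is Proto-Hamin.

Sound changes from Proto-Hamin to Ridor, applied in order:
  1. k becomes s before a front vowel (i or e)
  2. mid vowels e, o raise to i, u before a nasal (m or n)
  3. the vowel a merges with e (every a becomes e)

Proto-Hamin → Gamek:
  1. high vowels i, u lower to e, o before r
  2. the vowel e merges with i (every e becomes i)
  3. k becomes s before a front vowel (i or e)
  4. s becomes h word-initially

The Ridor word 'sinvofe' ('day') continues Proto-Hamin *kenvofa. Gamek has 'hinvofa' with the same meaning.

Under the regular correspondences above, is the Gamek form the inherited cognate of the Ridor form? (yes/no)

Derive the expected Gamek reflex of *kenvofa:
Gamek: start from *kenvofa.
  rule 1: no change — kenvofa
  rule 2 (vowel merger): kenvofa → kinvofa
  rule 3 (palatalisation): kinvofa → sinvofa
  rule 4 (debuccalisation): sinvofa → hinvofa
  ⇒ Gamek hinvofa
Gamek 'hinvofa' matches the regular reflex exactly, so the pair is cognate.

yes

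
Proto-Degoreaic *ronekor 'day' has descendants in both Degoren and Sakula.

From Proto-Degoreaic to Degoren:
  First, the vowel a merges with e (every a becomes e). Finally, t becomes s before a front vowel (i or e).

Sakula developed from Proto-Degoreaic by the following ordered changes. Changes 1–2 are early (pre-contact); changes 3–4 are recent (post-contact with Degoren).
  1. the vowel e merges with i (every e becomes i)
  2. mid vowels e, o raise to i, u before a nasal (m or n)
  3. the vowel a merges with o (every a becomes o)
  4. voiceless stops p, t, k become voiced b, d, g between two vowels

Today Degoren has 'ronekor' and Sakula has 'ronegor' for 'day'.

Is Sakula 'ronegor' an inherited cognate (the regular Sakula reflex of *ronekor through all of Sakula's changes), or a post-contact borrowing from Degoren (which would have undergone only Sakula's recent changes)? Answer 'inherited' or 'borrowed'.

If inherited, *ronekor would pass through all of Sakula's changes:
Sakula: *ronekor > ronikor > runikor > runigor  (by vowel merger, pre-nasal raising, intervocalic voicing)
If borrowed from Degoren 'ronekor' after the early changes, it would undergo only the recent ones:
  rule 3 (vowel merger): no change (ronekor)
  rule 4 (intervocalic voicing): ronekor → ronegor
  ⇒ as a loan: ronegor
Sakula 'ronegor' matches the loan outcome 'ronegor', not the inherited 'runigor' — it skipped the early Sakula changes, so it was borrowed from Degoren.

borrowed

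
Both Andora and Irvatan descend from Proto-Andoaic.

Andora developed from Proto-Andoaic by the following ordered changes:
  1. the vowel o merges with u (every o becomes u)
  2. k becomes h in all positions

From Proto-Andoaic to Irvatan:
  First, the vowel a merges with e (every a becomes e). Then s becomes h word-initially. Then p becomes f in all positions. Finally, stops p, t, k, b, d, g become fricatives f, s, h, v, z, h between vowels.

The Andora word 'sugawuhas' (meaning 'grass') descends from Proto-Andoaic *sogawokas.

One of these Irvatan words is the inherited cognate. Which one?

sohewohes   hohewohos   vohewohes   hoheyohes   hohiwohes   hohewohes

hohewohes

Irvatan: *sogawokas
  sogawokas → sogewokes   [vowel merger]
  sogewokes → hogewokes   [debuccalisation]
  hogewokes (rule 3 does not apply)
  hogewokes → hohewohes   [intervocalic lenition]
  giving Irvatan hohewohes.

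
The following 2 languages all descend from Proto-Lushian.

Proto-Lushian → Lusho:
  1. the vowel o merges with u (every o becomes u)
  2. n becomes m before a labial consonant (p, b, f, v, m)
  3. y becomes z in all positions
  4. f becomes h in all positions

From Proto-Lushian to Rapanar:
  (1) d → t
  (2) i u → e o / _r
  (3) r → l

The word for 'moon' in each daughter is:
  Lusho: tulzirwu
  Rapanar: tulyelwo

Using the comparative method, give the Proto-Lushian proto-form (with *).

Position 5: Lusho has i, Rapanar has e. Lusho preserves i here (none of its changes turn any other segment into i), so the proto-segment is *i.
Position 8: Lusho has u, Rapanar has o. Taking the neighbouring segments as reconstructed: Lusho u could go back to *o or *u; Rapanar o can only go back to *o — the one source consistent with every daughter is *o.
Continuing position by position gives *tulyirwo; check it forward:
Lusho: *tulyirwo
  tulyirwo → tulyirwu   [vowel merger]
  tulyirwu (rule 2 does not apply)
  tulyirwu → tulzirwu   [unconditioned shift]
  tulzirwu (rule 4 does not apply)
  giving Lusho tulzirwu.
Rapanar: start from *tulyirwo.
  rule 1: no change — tulyirwo
  rule 2 (pre-rhotic lowering): tulyirwo → tulyerwo
  rule 3 (unconditioned shift): tulyerwo → tulyelwo
  ⇒ Rapanar tulyelwo
Only *tulyirwo yields all of Lusho tulzirwu, Rapanar tulyelwo.

*tulyirwo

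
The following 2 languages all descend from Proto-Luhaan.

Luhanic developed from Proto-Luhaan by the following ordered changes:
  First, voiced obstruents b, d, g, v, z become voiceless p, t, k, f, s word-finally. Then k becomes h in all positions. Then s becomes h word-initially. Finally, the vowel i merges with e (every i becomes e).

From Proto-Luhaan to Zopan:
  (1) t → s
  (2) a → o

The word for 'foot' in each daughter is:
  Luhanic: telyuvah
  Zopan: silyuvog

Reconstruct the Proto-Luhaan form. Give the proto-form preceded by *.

Position 2: Luhanic has e, Zopan has i. Zopan preserves i here (none of its changes turn any other segment into i), so the proto-segment is *i.
Position 1: Luhanic has t, Zopan has s. Taking the neighbouring segments as reconstructed: Luhanic t can only go back to *t; Zopan s could go back to *t or *s — the one source consistent with every daughter is *t.
Position 8: Luhanic has h, Zopan has g. Zopan preserves g here (none of its changes turn any other segment into g), so the proto-segment is *g.
Verify the candidate proto-form against each daughter:
Luhanic: *tilyuvag
  tilyuvag → tilyuvak   [final devoicing]
  tilyuvak → tilyuvah   [unconditioned shift]
  tilyuvah (rule 3 does not apply)
  tilyuvah → telyuvah   [vowel merger]
  giving Luhanic telyuvah.
Zopan: *tilyuvag > silyuvag > silyuvog  (by unconditioned shift, vowel merger)
No other proto-form is consistent with every reflex, so the reconstruction is *tilyuvag.

*tilyuvag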